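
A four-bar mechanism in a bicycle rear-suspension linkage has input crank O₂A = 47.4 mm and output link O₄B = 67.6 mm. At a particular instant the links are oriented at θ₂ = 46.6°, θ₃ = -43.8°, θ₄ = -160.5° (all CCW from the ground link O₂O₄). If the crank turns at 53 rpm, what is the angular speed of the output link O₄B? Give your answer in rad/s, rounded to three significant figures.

ω₂ = 5.55 rad/s (from 53 rpm).
Differentiating the loop-closure r₂e^{iθ₂}+r₃e^{iθ₃}=r₁+r₄e^{iθ₄} gives r₂ω₂e^{iθ₂}+r₃ω₃e^{iθ₃}=r₄ω₄e^{iθ₄}.
Eliminating the other unknown: ω₄ = r₂ω₂ sin(θ₂−θ₃) / [r₄ sin(θ₄−θ₃)].
Numerator sine = +0.99998; denominator sine = -0.89337.
Result = 0.0474·5.55·(+0.99998) / (0.0676·(-0.89337)) = -4.3561 rad/s; magnitude 4.3561 rad/s.

4.36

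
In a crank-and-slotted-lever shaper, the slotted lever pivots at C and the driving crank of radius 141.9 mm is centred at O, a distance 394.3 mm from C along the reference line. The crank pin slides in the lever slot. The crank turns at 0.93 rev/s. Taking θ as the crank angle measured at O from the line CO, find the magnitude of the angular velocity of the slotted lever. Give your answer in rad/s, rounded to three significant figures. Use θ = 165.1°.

2.94

ω = 5.843 rad/s (from 0.93 rev/s).
Crank pin A relative to C: A = (d + r cosθ, r sinθ); lever angle φ = atan2(r sinθ, d + r cosθ).
Differentiating tanφ: φ̇ = rω(d cosθ + r)/(d² + r² + 2dr cosθ).
d² + r² + 2dr cosθ = |CA|² = 0.0674684 m²;  d cosθ + r = -0.23914 m.
|ω_lever| = |0.1419·5.843·-0.23914| / 0.0674684 = 2.939 rad/s.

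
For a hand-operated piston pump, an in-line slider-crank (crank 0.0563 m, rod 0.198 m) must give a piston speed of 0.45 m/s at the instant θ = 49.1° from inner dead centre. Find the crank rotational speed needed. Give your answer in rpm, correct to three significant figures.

84.8

For an in-line slider-crank, |v_piston| = rω|sinθ|·[1 + r cosθ/√(L² − r² sin²θ)].
With r = 0.0563 m, L = 0.198 m, θ = 49.1°: the bracketed kinematic factor |dx/dθ| = 0.050667 m.
ω = v/|dx/dθ| = 0.45/0.050667 = 8.8816 rad/s.
N = 60ω/(2π) = 84.813 rpm.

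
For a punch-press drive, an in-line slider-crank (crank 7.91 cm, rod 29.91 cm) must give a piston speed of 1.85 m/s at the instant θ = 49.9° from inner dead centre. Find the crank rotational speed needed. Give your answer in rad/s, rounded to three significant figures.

For an in-line slider-crank, |v_piston| = rω|sinθ|·[1 + r cosθ/√(L² − r² sin²θ)].
With r = 0.0791 m, L = 0.2991 m, θ = 49.9°: the bracketed kinematic factor |dx/dθ| = 0.07103 m.
ω = v/|dx/dθ| = 1.85/0.07103 = 26.045 rad/s.

26.0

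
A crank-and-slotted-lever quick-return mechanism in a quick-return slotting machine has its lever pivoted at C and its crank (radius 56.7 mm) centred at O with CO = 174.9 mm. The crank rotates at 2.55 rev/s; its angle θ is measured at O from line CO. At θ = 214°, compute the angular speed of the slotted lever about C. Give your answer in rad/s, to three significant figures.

ω = 16.02 rad/s (from 2.55 rev/s).
Crank pin A relative to C: A = (d + r cosθ, r sinθ); lever angle φ = atan2(r sinθ, d + r cosθ).
Differentiating tanφ: φ̇ = rω(d cosθ + r)/(d² + r² + 2dr cosθ).
d² + r² + 2dr cosθ = |CA|² = 0.0173621 m²;  d cosθ + r = -0.088299 m.
|ω_lever| = |0.0567·16.02·-0.088299| / 0.0173621 = 4.6202 rad/s.

4.62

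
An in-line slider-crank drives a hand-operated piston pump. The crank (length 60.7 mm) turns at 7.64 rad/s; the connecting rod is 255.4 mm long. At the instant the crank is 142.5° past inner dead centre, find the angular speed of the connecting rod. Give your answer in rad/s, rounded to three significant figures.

1.46

ω = 7.64 rad/s
The rod makes angle φ with the slider axis where L sinφ = r sinθ; differentiating, L cosφ·φ̇ = r ω cosθ.
L cosφ = √(L² − r² sin²θ) = 0.25271 m.
|ω_rod| = r ω |cosθ| / √(L² − r² sin²θ) = 0.0607·7.64·0.79335/0.25271 = 1.4559 rad/s.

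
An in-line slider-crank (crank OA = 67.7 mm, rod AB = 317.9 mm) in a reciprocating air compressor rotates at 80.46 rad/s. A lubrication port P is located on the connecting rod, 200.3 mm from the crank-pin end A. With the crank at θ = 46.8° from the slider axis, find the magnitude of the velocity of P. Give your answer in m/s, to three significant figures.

ω = 80.46 rad/s.  Crank-pin speed |V_A| = rω = 5.4471 m/s, perpendicular to OA.
Rod angle: sinφ = −(r/L) sinθ ⇒ φ = -8.931°; ω_rod = −rω cosθ/√(L²−r²sin²θ) = -11.874 rad/s.
V_P = V_A + ω_rod × AP, with AP = 0.2003 m along the rod.
Components: V_Px = −rω sinθ − a·ω_rod·sinφ = -4.34 m/s;  V_Py = rω cosθ + a·ω_rod·cosφ = +1.3794 m/s.
|V_P| = √(V_Px² + V_Py²) = 4.5539 m/s.

4.55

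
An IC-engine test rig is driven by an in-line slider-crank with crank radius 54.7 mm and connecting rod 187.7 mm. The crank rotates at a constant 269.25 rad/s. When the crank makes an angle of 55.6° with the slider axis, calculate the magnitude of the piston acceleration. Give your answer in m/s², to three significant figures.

ω = 269.2 rad/s
x(θ) = r cosθ + √(L² − r² sin²θ); with ω constant, a = ω²·d²x/dθ².
d²x/dθ² = −r cosθ − r²(cos2θ)/√u − r⁴ sin²2θ/(4u^{3/2}),  u = L² − r² sin²θ = 0.0331942 m².
Substituting r = 0.0547 m, L = 0.1877 m, θ = 55.6°: d²x/dθ² = -0.025287 m.
a = ω²·d²x/dθ² = (269.2)²·(-0.025287) = -1833.2 m/s²;  |a| = 1833.2 m/s².

1830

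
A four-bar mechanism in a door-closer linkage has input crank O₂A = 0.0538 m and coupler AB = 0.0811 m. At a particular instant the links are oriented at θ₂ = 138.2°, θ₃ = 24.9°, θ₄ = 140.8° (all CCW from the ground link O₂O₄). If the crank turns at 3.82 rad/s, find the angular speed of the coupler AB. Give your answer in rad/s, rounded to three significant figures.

0.128

ω₂ = 3.82 rad/s
Differentiating the loop-closure r₂e^{iθ₂}+r₃e^{iθ₃}=r₁+r₄e^{iθ₄} gives r₂ω₂e^{iθ₂}+r₃ω₃e^{iθ₃}=r₄ω₄e^{iθ₄}.
Eliminating the other unknown: ω₃ = r₂ω₂ sin(θ₄−θ₂) / [r₃ sin(θ₃−θ₄)].
Numerator sine = +0.04536; denominator sine = -0.89956.
Result = 0.0538·3.82·(+0.04536) / (0.0811·(-0.89956)) = -0.12779 rad/s; magnitude 0.12779 rad/s.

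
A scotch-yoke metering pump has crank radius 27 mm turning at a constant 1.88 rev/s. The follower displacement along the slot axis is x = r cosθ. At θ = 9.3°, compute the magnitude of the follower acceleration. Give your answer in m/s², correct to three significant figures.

ω = 11.81 rad/s (from 1.88 rev/s).
x = r cosθ ⇒ ẍ = −rω² cosθ (ω constant).
|a| = rω²|cosθ| = 0.027·(11.81)²·|cos 9.3°| = 3.7179 m/s².

3.72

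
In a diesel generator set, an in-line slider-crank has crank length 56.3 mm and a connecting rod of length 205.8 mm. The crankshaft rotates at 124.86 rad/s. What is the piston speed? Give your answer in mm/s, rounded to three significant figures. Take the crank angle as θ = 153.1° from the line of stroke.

2400

ω = 124.9 rad/s
For an in-line slider-crank, x = r cosθ + √(L² − r² sin²θ), so v = −rω sinθ·[1 + r cosθ/√(L² − r² sin²θ)].
With r = 0.0563 m, L = 0.2058 m, θ = 153.1°: √(L² − r² sin²θ) = 0.20422 m.
v = −0.0563·124.9·0.45243·[1 + 0.0563·-0.89180/0.20422] = -2.3985 m/s.
|v| = 2.3985 m/s = 2398.5 mm/s.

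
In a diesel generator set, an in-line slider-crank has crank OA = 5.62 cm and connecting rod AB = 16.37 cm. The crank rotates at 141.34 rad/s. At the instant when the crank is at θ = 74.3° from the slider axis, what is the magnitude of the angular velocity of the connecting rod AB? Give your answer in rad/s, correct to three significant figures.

ω = 141.3 rad/s
The rod makes angle φ with the slider axis where L sinφ = r sinθ; differentiating, L cosφ·φ̇ = r ω cosθ.
L cosφ = √(L² − r² sin²θ) = 0.1545 m.
|ω_rod| = r ω |cosθ| / √(L² − r² sin²θ) = 0.0562·141.3·0.27060/0.1545 = 13.912 rad/s.

13.9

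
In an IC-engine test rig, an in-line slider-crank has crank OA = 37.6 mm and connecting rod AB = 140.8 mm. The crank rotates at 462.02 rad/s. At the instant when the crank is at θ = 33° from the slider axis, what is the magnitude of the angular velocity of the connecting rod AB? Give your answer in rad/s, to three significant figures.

ω = 462 rad/s
The rod makes angle φ with the slider axis where L sinφ = r sinθ; differentiating, L cosφ·φ̇ = r ω cosθ.
L cosφ = √(L² − r² sin²θ) = 0.1393 m.
|ω_rod| = r ω |cosθ| / √(L² − r² sin²θ) = 0.0376·462·0.83867/0.1393 = 104.59 rad/s.

105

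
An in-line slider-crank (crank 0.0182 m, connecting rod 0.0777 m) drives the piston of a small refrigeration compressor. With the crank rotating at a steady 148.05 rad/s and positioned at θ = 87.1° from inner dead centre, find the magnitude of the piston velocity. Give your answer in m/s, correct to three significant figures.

2.72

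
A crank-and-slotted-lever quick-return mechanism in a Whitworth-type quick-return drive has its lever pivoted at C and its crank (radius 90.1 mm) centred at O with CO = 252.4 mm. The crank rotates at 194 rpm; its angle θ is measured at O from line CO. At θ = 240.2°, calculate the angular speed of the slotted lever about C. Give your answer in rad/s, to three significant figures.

1.31

ω = 20.32 rad/s (from 194 rpm).
Crank pin A relative to C: A = (d + r cosθ, r sinθ); lever angle φ = atan2(r sinθ, d + r cosθ).
Differentiating tanφ: φ̇ = rω(d cosθ + r)/(d² + r² + 2dr cosθ).
d² + r² + 2dr cosθ = |CA|² = 0.0492202 m²;  d cosθ + r = -0.035336 m.
|ω_lever| = |0.0901·20.32·-0.035336| / 0.0492202 = 1.3141 rad/s.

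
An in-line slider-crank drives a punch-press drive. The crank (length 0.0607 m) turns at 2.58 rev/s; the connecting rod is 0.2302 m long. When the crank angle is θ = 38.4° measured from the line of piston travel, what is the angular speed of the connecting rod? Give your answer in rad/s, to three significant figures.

ω = 16.21 rad/s (converted from 2.58 rev/s).
The rod makes angle φ with the slider axis where L sinφ = r sinθ; differentiating, L cosφ·φ̇ = r ω cosθ.
L cosφ = √(L² − r² sin²θ) = 0.22709 m.
|ω_rod| = r ω |cosθ| / √(L² − r² sin²θ) = 0.0607·16.21·0.78369/0.22709 = 3.3957 rad/s.

3.40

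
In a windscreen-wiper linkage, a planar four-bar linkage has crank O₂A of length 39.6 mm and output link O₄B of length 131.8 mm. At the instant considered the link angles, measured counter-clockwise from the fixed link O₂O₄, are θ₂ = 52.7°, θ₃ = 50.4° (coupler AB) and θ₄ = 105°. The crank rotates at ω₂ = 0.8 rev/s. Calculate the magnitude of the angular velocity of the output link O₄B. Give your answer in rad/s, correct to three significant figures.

0.0744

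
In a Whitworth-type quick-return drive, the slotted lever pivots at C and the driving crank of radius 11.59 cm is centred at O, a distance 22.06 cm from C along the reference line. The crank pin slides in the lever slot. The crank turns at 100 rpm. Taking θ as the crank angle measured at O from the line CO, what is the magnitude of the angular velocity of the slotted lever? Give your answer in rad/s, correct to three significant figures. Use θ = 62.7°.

ω = 10.47 rad/s (from 100 rpm).
Crank pin A relative to C: A = (d + r cosθ, r sinθ); lever angle φ = atan2(r sinθ, d + r cosθ).
Differentiating tanφ: φ̇ = rω(d cosθ + r)/(d² + r² + 2dr cosθ).
d² + r² + 2dr cosθ = |CA|² = 0.0855503 m²;  d cosθ + r = +0.21708 m.
|ω_lever| = |0.1159·10.47·+0.21708| / 0.0855503 = 3.0797 rad/s.

3.08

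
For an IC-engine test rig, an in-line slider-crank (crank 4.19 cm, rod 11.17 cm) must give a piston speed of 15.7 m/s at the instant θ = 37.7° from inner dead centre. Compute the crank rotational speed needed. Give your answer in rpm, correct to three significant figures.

For an in-line slider-crank, |v_piston| = rω|sinθ|·[1 + r cosθ/√(L² − r² sin²θ)].
With r = 0.0419 m, L = 0.1117 m, θ = 37.7°: the bracketed kinematic factor |dx/dθ| = 0.033436 m.
ω = v/|dx/dθ| = 15.7/0.033436 = 469.55 rad/s.
N = 60ω/(2π) = 4483.9 rpm.

4480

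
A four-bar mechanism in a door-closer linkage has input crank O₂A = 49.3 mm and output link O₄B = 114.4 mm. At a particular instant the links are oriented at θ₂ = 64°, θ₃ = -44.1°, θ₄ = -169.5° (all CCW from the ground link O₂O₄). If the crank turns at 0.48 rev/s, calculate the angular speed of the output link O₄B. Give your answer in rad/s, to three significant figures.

ω₂ = 3.016 rad/s (from 0.48 rev/s).
Differentiating the loop-closure r₂e^{iθ₂}+r₃e^{iθ₃}=r₁+r₄e^{iθ₄} gives r₂ω₂e^{iθ₂}+r₃ω₃e^{iθ₃}=r₄ω₄e^{iθ₄}.
Eliminating the other unknown: ω₄ = r₂ω₂ sin(θ₂−θ₃) / [r₄ sin(θ₄−θ₃)].
Numerator sine = +0.95052; denominator sine = -0.81513.
Result = 0.0493·3.016·(+0.95052) / (0.1144·(-0.81513)) = -1.5156 rad/s; magnitude 1.5156 rad/s.

1.52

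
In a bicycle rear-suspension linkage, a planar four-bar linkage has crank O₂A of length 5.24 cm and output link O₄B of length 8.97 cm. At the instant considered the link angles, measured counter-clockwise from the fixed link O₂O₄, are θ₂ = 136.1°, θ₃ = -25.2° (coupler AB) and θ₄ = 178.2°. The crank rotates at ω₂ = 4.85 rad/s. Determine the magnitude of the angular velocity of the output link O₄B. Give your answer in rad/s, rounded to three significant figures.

ω₂ = 4.85 rad/s
Differentiating the loop-closure r₂e^{iθ₂}+r₃e^{iθ₃}=r₁+r₄e^{iθ₄} gives r₂ω₂e^{iθ₂}+r₃ω₃e^{iθ₃}=r₄ω₄e^{iθ₄}.
Eliminating the other unknown: ω₄ = r₂ω₂ sin(θ₂−θ₃) / [r₄ sin(θ₄−θ₃)].
Numerator sine = +0.32061; denominator sine = -0.39715.
Result = 0.0524·4.85·(+0.32061) / (0.0897·(-0.39715)) = -2.2872 rad/s; magnitude 2.2872 rad/s.

2.29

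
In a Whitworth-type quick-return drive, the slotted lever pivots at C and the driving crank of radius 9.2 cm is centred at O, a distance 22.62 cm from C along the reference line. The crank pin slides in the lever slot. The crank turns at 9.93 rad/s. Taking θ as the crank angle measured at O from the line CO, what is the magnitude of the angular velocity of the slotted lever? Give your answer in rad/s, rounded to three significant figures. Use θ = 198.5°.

5.55

ω = 9.93 rad/s
Crank pin A relative to C: A = (d + r cosθ, r sinθ); lever angle φ = atan2(r sinθ, d + r cosθ).
Differentiating tanφ: φ̇ = rω(d cosθ + r)/(d² + r² + 2dr cosθ).
d² + r² + 2dr cosθ = |CA|² = 0.0201605 m²;  d cosθ + r = -0.12251 m.
|ω_lever| = |0.092·9.93·-0.12251| / 0.0201605 = 5.5515 rad/s.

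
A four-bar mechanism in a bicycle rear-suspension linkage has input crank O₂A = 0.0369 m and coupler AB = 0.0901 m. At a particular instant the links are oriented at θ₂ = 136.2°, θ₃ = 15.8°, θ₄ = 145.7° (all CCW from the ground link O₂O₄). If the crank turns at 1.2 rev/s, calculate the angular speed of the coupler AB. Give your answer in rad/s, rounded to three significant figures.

ω₂ = 7.54 rad/s (from 1.2 rev/s).
Differentiating the loop-closure r₂e^{iθ₂}+r₃e^{iθ₃}=r₁+r₄e^{iθ₄} gives r₂ω₂e^{iθ₂}+r₃ω₃e^{iθ₃}=r₄ω₄e^{iθ₄}.
Eliminating the other unknown: ω₃ = r₂ω₂ sin(θ₄−θ₂) / [r₃ sin(θ₃−θ₄)].
Numerator sine = +0.16505; denominator sine = -0.76717.
Result = 0.0369·7.54·(+0.16505) / (0.0901·(-0.76717)) = -0.66433 rad/s; magnitude 0.66433 rad/s.

0.664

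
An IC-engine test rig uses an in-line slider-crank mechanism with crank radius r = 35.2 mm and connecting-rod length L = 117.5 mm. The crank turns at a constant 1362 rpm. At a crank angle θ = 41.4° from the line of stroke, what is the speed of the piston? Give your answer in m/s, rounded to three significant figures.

ω = 2π·1362/60 = 142.6 rad/s
For an in-line slider-crank, x = r cosθ + √(L² − r² sin²θ), so v = −rω sinθ·[1 + r cosθ/√(L² − r² sin²θ)].
With r = 0.0352 m, L = 0.1175 m, θ = 41.4°: √(L² − r² sin²θ) = 0.11517 m.
v = −0.0352·142.6·0.66131·[1 + 0.0352·0.75011/0.11517] = -4.0813 m/s.
|v| = 4.0813 m/s.

4.08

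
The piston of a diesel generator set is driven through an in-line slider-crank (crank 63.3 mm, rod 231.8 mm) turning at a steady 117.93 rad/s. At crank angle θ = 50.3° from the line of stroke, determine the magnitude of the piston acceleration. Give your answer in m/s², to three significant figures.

522

ω = 117.9 rad/s
x(θ) = r cosθ + √(L² − r² sin²θ); with ω constant, a = ω²·d²x/dθ².
d²x/dθ² = −r cosθ − r²(cos2θ)/√u − r⁴ sin²2θ/(4u^{3/2}),  u = L² − r² sin²θ = 0.0513593 m².
Substituting r = 0.0633 m, L = 0.2318 m, θ = 50.3°: d²x/dθ² = -0.037515 m.
a = ω²·d²x/dθ² = (117.9)²·(-0.037515) = -521.74 m/s²;  |a| = 521.74 m/s².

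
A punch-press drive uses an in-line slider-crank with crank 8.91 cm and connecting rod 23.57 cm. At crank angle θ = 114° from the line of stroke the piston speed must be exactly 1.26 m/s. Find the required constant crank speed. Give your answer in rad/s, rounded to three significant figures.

18.5

For an in-line slider-crank, |v_piston| = rω|sinθ|·[1 + r cosθ/√(L² − r² sin²θ)].
With r = 0.0891 m, L = 0.2357 m, θ = 114°: the bracketed kinematic factor |dx/dθ| = 0.068061 m.
ω = v/|dx/dθ| = 1.26/0.068061 = 18.513 rad/s.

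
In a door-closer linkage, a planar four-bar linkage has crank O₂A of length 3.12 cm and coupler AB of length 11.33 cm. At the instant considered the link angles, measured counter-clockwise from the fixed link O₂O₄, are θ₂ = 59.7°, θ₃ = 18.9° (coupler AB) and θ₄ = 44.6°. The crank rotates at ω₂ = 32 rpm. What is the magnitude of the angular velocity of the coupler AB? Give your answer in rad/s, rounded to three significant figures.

ω₂ = 3.351 rad/s (from 32 rpm).
Differentiating the loop-closure r₂e^{iθ₂}+r₃e^{iθ₃}=r₁+r₄e^{iθ₄} gives r₂ω₂e^{iθ₂}+r₃ω₃e^{iθ₃}=r₄ω₄e^{iθ₄}.
Eliminating the other unknown: ω₃ = r₂ω₂ sin(θ₄−θ₂) / [r₃ sin(θ₃−θ₄)].
Numerator sine = -0.26050; denominator sine = -0.43366.
Result = 0.0312·3.351·(-0.26050) / (0.1133·(-0.43366)) = +0.55433 rad/s; magnitude 0.55433 rad/s.

0.554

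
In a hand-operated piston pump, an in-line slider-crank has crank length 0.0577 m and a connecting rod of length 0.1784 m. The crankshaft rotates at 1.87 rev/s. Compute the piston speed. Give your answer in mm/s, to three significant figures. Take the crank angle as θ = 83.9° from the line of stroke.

ω = 2π·1.87 = 11.75 rad/s
For an in-line slider-crank, x = r cosθ + √(L² − r² sin²θ), so v = −rω sinθ·[1 + r cosθ/√(L² − r² sin²θ)].
With r = 0.0577 m, L = 0.1784 m, θ = 83.9°: √(L² − r² sin²θ) = 0.16892 m.
v = −0.0577·11.75·0.99434·[1 + 0.0577·0.10626/0.16892] = -0.69858 m/s.
|v| = 0.69858 m/s = 698.58 mm/s.

699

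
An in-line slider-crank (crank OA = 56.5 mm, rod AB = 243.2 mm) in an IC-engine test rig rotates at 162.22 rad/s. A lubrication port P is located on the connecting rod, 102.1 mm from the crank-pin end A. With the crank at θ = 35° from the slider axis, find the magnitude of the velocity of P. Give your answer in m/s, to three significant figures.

7.16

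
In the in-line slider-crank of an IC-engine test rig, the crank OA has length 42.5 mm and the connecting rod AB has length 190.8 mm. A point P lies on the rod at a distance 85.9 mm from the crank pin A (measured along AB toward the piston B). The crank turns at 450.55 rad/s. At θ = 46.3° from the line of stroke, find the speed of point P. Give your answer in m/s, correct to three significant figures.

16.5

ω = 450.6 rad/s.  Crank-pin speed |V_A| = rω = 19.148 m/s, perpendicular to OA.
Rod angle: sinφ = −(r/L) sinθ ⇒ φ = -9.267°; ω_rod = −rω cosθ/√(L²−r²sin²θ) = -70.253 rad/s.
V_P = V_A + ω_rod × AP, with AP = 0.0859 m along the rod.
Components: V_Px = −rω sinθ − a·ω_rod·sinφ = -14.815 m/s;  V_Py = rω cosθ + a·ω_rod·cosφ = +7.2733 m/s.
|V_P| = √(V_Px² + V_Py²) = 16.505 m/s.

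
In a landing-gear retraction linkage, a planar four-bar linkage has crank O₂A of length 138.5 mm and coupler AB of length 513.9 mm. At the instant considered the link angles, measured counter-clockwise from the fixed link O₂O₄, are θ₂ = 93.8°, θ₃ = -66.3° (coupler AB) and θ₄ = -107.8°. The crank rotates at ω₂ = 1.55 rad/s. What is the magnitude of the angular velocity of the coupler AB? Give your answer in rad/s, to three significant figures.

ω₂ = 1.55 rad/s
Differentiating the loop-closure r₂e^{iθ₂}+r₃e^{iθ₃}=r₁+r₄e^{iθ₄} gives r₂ω₂e^{iθ₂}+r₃ω₃e^{iθ₃}=r₄ω₄e^{iθ₄}.
Eliminating the other unknown: ω₃ = r₂ω₂ sin(θ₄−θ₂) / [r₃ sin(θ₃−θ₄)].
Numerator sine = +0.36812; denominator sine = +0.66262.
Result = 0.1385·1.55·(+0.36812) / (0.5139·(+0.66262)) = +0.23208 rad/s; magnitude 0.23208 rad/s.

0.232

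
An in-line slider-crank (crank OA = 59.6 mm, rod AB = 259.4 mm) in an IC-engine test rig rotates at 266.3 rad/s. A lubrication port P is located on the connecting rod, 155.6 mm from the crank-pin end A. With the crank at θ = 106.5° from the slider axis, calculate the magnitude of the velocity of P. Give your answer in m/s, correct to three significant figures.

14.7

ω = 266.3 rad/s.  Crank-pin speed |V_A| = rω = 15.871 m/s, perpendicular to OA.
Rod angle: sinφ = −(r/L) sinθ ⇒ φ = -12.727°; ω_rod = −rω cosθ/√(L²−r²sin²θ) = +17.815 rad/s.
V_P = V_A + ω_rod × AP, with AP = 0.1556 m along the rod.
Components: V_Px = −rω sinθ − a·ω_rod·sinφ = -14.607 m/s;  V_Py = rω cosθ + a·ω_rod·cosφ = -1.8038 m/s.
|V_P| = √(V_Px² + V_Py²) = 14.718 m/s.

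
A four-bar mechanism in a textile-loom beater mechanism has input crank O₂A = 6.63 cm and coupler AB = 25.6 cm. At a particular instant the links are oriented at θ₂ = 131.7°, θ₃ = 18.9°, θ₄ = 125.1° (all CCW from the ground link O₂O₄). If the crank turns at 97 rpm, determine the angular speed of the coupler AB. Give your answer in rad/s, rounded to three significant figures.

0.315

ω₂ = 10.16 rad/s (from 97 rpm).
Differentiating the loop-closure r₂e^{iθ₂}+r₃e^{iθ₃}=r₁+r₄e^{iθ₄} gives r₂ω₂e^{iθ₂}+r₃ω₃e^{iθ₃}=r₄ω₄e^{iθ₄}.
Eliminating the other unknown: ω₃ = r₂ω₂ sin(θ₄−θ₂) / [r₃ sin(θ₃−θ₄)].
Numerator sine = -0.11494; denominator sine = -0.96029.
Result = 0.0663·10.16·(-0.11494) / (0.256·(-0.96029)) = +0.31487 rad/s; magnitude 0.31487 rad/s.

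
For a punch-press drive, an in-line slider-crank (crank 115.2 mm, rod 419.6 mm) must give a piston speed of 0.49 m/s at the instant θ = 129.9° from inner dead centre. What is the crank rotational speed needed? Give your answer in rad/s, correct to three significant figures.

6.76

For an in-line slider-crank, |v_piston| = rω|sinθ|·[1 + r cosθ/√(L² − r² sin²θ)].
With r = 0.1152 m, L = 0.4196 m, θ = 129.9°: the bracketed kinematic factor |dx/dθ| = 0.072456 m.
ω = v/|dx/dθ| = 0.49/0.072456 = 6.7627 rad/s.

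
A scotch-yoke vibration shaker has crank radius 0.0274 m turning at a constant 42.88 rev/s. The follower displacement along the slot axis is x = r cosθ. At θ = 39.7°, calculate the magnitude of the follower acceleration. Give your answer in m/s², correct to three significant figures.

ω = 269.4 rad/s (from 42.88 rev/s).
x = r cosθ ⇒ ẍ = −rω² cosθ (ω constant).
|a| = rω²|cosθ| = 0.0274·(269.4)²·|cos 39.7°| = 1530.3 m/s².

1530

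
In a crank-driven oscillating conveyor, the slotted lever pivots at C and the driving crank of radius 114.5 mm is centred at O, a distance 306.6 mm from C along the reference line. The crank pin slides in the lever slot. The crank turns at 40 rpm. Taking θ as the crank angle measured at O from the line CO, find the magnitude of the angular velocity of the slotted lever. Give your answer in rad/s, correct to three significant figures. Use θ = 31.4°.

1.08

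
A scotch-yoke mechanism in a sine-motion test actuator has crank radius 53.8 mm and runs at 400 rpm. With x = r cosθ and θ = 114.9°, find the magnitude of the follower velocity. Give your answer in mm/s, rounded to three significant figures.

2040

ω = 41.89 rad/s (from 400 rpm).
x = r cosθ ⇒ ẋ = −rω sinθ.
|v| = rω|sinθ| = 0.0538·41.89·|sin 114.9°| = 2.0441 m/s = 2044.1 mm/s.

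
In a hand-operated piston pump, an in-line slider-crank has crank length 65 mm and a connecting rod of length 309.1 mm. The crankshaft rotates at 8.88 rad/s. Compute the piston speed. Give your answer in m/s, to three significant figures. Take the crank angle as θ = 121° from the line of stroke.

0.440

ω = 8.88 rad/s
For an in-line slider-crank, x = r cosθ + √(L² − r² sin²θ), so v = −rω sinθ·[1 + r cosθ/√(L² − r² sin²θ)].
With r = 0.065 m, L = 0.3091 m, θ = 121°: √(L² − r² sin²θ) = 0.30404 m.
v = −0.065·8.88·0.85717·[1 + 0.065·-0.51504/0.30404] = -0.44028 m/s.
|v| = 0.44028 m/s.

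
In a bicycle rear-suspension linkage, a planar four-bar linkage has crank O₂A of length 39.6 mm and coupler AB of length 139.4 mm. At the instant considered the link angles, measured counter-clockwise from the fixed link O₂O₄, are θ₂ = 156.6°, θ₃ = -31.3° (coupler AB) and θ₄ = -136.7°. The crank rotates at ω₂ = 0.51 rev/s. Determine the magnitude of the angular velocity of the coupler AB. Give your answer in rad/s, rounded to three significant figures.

ω₂ = 3.204 rad/s (from 0.51 rev/s).
Differentiating the loop-closure r₂e^{iθ₂}+r₃e^{iθ₃}=r₁+r₄e^{iθ₄} gives r₂ω₂e^{iθ₂}+r₃ω₃e^{iθ₃}=r₄ω₄e^{iθ₄}.
Eliminating the other unknown: ω₃ = r₂ω₂ sin(θ₄−θ₂) / [r₃ sin(θ₃−θ₄)].
Numerator sine = +0.91845; denominator sine = +0.96410.
Result = 0.0396·3.204·(+0.91845) / (0.1394·(+0.96410)) = +0.86719 rad/s; magnitude 0.86719 rad/s.

0.867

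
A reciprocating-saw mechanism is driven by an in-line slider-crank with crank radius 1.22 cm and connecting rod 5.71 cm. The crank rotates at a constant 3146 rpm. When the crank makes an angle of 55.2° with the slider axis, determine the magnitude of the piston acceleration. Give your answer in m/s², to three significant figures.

ω = 2π·3146/60 = 329.4 rad/s
x(θ) = r cosθ + √(L² − r² sin²θ); with ω constant, a = ω²·d²x/dθ².
d²x/dθ² = −r cosθ − r²(cos2θ)/√u − r⁴ sin²2θ/(4u^{3/2}),  u = L² − r² sin²θ = 0.00316005 m².
Substituting r = 0.0122 m, L = 0.0571 m, θ = 55.2°: d²x/dθ² = -0.0060672 m.
a = ω²·d²x/dθ² = (329.4)²·(-0.0060672) = -658.51 m/s²;  |a| = 658.51 m/s².

659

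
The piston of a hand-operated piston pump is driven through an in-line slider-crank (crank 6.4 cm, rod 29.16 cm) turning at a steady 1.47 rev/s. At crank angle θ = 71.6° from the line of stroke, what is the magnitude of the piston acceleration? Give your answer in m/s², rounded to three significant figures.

ω = 2π·1.47 = 9.236 rad/s
x(θ) = r cosθ + √(L² − r² sin²θ); with ω constant, a = ω²·d²x/dθ².
d²x/dθ² = −r cosθ − r²(cos2θ)/√u − r⁴ sin²2θ/(4u^{3/2}),  u = L² − r² sin²θ = 0.0813427 m².
Substituting r = 0.064 m, L = 0.2916 m, θ = 71.6°: d²x/dθ² = -0.0087667 m.
a = ω²·d²x/dθ² = (9.236)²·(-0.0087667) = -0.74788 m/s²;  |a| = 0.74788 m/s².

0.748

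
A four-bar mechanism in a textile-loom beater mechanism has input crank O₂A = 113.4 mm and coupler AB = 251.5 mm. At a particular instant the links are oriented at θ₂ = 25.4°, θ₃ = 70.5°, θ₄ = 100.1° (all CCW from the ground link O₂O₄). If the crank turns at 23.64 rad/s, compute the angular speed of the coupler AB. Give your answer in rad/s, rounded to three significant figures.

ω₂ = 23.64 rad/s
Differentiating the loop-closure r₂e^{iθ₂}+r₃e^{iθ₃}=r₁+r₄e^{iθ₄} gives r₂ω₂e^{iθ₂}+r₃ω₃e^{iθ₃}=r₄ω₄e^{iθ₄}.
Eliminating the other unknown: ω₃ = r₂ω₂ sin(θ₄−θ₂) / [r₃ sin(θ₃−θ₄)].
Numerator sine = +0.96456; denominator sine = -0.49394.
Result = 0.1134·23.64·(+0.96456) / (0.2515·(-0.49394)) = -20.815 rad/s; magnitude 20.815 rad/s.

20.8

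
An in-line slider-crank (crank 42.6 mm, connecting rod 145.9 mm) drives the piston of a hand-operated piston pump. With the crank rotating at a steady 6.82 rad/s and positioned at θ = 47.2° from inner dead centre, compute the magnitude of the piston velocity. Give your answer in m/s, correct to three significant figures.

0.256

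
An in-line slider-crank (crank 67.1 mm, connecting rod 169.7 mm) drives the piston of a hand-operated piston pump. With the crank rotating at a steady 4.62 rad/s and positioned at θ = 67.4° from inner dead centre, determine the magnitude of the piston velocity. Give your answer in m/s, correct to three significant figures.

0.333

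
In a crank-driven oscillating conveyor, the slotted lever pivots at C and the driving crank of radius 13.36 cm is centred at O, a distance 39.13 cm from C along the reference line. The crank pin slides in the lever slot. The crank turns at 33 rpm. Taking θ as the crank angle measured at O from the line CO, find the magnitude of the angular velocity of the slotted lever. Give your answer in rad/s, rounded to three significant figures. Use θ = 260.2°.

0.202

ω = 3.456 rad/s (from 33 rpm).
Crank pin A relative to C: A = (d + r cosθ, r sinθ); lever angle φ = atan2(r sinθ, d + r cosθ).
Differentiating tanφ: φ̇ = rω(d cosθ + r)/(d² + r² + 2dr cosθ).
d² + r² + 2dr cosθ = |CA|² = 0.153168 m²;  d cosθ + r = +0.066997 m.
|ω_lever| = |0.1336·3.456·+0.066997| / 0.153168 = 0.20195 rad/s.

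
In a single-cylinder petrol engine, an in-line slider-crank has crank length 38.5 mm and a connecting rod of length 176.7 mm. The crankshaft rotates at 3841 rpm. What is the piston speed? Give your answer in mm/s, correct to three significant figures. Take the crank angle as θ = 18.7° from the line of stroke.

5990

ω = 2π·3841/60 = 402.2 rad/s
For an in-line slider-crank, x = r cosθ + √(L² − r² sin²θ), so v = −rω sinθ·[1 + r cosθ/√(L² − r² sin²θ)].
With r = 0.0385 m, L = 0.1767 m, θ = 18.7°: √(L² − r² sin²θ) = 0.17627 m.
v = −0.0385·402.2·0.32061·[1 + 0.0385·0.94721/0.17627] = -5.9921 m/s.
|v| = 5.9921 m/s = 5992.1 mm/s.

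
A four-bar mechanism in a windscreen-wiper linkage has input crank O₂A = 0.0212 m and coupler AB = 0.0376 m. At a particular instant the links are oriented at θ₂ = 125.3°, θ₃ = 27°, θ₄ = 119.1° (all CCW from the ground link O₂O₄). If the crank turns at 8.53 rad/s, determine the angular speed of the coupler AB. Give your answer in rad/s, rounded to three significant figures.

ω₂ = 8.53 rad/s
Differentiating the loop-closure r₂e^{iθ₂}+r₃e^{iθ₃}=r₁+r₄e^{iθ₄} gives r₂ω₂e^{iθ₂}+r₃ω₃e^{iθ₃}=r₄ω₄e^{iθ₄}.
Eliminating the other unknown: ω₃ = r₂ω₂ sin(θ₄−θ₂) / [r₃ sin(θ₃−θ₄)].
Numerator sine = -0.10800; denominator sine = -0.99933.
Result = 0.0212·8.53·(-0.10800) / (0.0376·(-0.99933)) = +0.51977 rad/s; magnitude 0.51977 rad/s.

0.520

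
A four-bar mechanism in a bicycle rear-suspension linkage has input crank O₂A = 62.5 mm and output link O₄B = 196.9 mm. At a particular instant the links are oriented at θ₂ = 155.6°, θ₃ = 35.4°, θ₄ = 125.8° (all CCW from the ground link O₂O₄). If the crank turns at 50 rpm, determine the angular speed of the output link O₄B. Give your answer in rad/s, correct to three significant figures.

ω₂ = 5.236 rad/s (from 50 rpm).
Differentiating the loop-closure r₂e^{iθ₂}+r₃e^{iθ₃}=r₁+r₄e^{iθ₄} gives r₂ω₂e^{iθ₂}+r₃ω₃e^{iθ₃}=r₄ω₄e^{iθ₄}.
Eliminating the other unknown: ω₄ = r₂ω₂ sin(θ₂−θ₃) / [r₄ sin(θ₄−θ₃)].
Numerator sine = +0.86427; denominator sine = +0.99998.
Result = 0.0625·5.236·(+0.86427) / (0.1969·(+0.99998)) = +1.4365 rad/s; magnitude 1.4365 rad/s.

1.44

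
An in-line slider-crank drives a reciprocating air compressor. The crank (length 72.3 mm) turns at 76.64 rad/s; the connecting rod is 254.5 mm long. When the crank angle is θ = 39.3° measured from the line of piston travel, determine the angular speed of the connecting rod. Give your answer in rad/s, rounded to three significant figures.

ω = 76.64 rad/s
The rod makes angle φ with the slider axis where L sinφ = r sinθ; differentiating, L cosφ·φ̇ = r ω cosθ.
L cosφ = √(L² − r² sin²θ) = 0.25035 m.
|ω_rod| = r ω |cosθ| / √(L² − r² sin²θ) = 0.0723·76.64·0.77384/0.25035 = 17.128 rad/s.

17.1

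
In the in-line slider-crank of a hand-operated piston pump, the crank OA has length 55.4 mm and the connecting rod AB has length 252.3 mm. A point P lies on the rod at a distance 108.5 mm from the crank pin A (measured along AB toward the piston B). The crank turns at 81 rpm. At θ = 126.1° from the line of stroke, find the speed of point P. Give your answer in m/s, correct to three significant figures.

ω = 8.482 rad/s.  Crank-pin speed |V_A| = rω = 0.46992 m/s, perpendicular to OA.
Rod angle: sinφ = −(r/L) sinθ ⇒ φ = -10.219°; ω_rod = −rω cosθ/√(L²−r²sin²θ) = +1.1151 rad/s.
V_P = V_A + ω_rod × AP, with AP = 0.1085 m along the rod.
Components: V_Px = −rω sinθ − a·ω_rod·sinφ = -0.35822 m/s;  V_Py = rω cosθ + a·ω_rod·cosφ = -0.15781 m/s.
|V_P| = √(V_Px² + V_Py²) = 0.39144 m/s.

0.391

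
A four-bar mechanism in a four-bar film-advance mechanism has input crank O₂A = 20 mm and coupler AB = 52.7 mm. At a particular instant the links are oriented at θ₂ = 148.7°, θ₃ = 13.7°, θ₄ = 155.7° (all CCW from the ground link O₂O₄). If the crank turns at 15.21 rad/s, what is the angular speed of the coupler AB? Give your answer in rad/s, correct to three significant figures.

ω₂ = 15.21 rad/s
Differentiating the loop-closure r₂e^{iθ₂}+r₃e^{iθ₃}=r₁+r₄e^{iθ₄} gives r₂ω₂e^{iθ₂}+r₃ω₃e^{iθ₃}=r₄ω₄e^{iθ₄}.
Eliminating the other unknown: ω₃ = r₂ω₂ sin(θ₄−θ₂) / [r₃ sin(θ₃−θ₄)].
Numerator sine = +0.12187; denominator sine = -0.61566.
Result = 0.02·15.21·(+0.12187) / (0.0527·(-0.61566)) = -1.1426 rad/s; magnitude 1.1426 rad/s.

1.14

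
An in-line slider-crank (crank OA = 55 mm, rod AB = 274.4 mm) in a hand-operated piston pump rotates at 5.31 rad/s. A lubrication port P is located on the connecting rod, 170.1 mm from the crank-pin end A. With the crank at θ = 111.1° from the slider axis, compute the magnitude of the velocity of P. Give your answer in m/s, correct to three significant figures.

0.263

ω = 5.31 rad/s.  Crank-pin speed |V_A| = rω = 0.29205 m/s, perpendicular to OA.
Rod angle: sinφ = −(r/L) sinθ ⇒ φ = -10.778°; ω_rod = −rω cosθ/√(L²−r²sin²θ) = +0.39003 rad/s.
V_P = V_A + ω_rod × AP, with AP = 0.1701 m along the rod.
Components: V_Px = −rω sinθ − a·ω_rod·sinφ = -0.26006 m/s;  V_Py = rω cosθ + a·ω_rod·cosφ = -0.039963 m/s.
|V_P| = √(V_Px² + V_Py²) = 0.26312 m/s.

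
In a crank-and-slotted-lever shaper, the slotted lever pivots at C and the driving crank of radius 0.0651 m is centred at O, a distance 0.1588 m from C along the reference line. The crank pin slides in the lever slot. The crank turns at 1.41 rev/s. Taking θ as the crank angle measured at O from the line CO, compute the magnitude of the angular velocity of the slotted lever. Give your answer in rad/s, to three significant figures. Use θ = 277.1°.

ω = 8.859 rad/s (from 1.41 rev/s).
Crank pin A relative to C: A = (d + r cosθ, r sinθ); lever angle φ = atan2(r sinθ, d + r cosθ).
Differentiating tanφ: φ̇ = rω(d cosθ + r)/(d² + r² + 2dr cosθ).
d² + r² + 2dr cosθ = |CA|² = 0.032011 m²;  d cosθ + r = +0.084728 m.
|ω_lever| = |0.0651·8.859·+0.084728| / 0.032011 = 1.5265 rad/s.

1.53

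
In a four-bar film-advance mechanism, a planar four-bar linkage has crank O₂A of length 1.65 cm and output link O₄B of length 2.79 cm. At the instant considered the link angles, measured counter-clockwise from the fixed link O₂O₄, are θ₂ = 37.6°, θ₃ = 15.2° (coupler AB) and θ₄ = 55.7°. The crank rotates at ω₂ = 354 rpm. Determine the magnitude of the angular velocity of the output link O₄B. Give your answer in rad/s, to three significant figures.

12.9

ω₂ = 37.07 rad/s (from 354 rpm).
Differentiating the loop-closure r₂e^{iθ₂}+r₃e^{iθ₃}=r₁+r₄e^{iθ₄} gives r₂ω₂e^{iθ₂}+r₃ω₃e^{iθ₃}=r₄ω₄e^{iθ₄}.
Eliminating the other unknown: ω₄ = r₂ω₂ sin(θ₂−θ₃) / [r₄ sin(θ₄−θ₃)].
Numerator sine = +0.38107; denominator sine = +0.64945.
Result = 0.0165·37.07·(+0.38107) / (0.0279·(+0.64945)) = +12.864 rad/s; magnitude 12.864 rad/s.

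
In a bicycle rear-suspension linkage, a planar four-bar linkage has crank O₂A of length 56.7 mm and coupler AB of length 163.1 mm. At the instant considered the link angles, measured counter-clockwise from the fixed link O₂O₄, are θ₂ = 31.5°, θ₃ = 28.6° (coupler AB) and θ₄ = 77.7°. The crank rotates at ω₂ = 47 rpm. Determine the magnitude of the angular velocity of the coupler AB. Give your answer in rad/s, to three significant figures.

ω₂ = 4.922 rad/s (from 47 rpm).
Differentiating the loop-closure r₂e^{iθ₂}+r₃e^{iθ₃}=r₁+r₄e^{iθ₄} gives r₂ω₂e^{iθ₂}+r₃ω₃e^{iθ₃}=r₄ω₄e^{iθ₄}.
Eliminating the other unknown: ω₃ = r₂ω₂ sin(θ₄−θ₂) / [r₃ sin(θ₃−θ₄)].
Numerator sine = +0.72176; denominator sine = -0.75585.
Result = 0.0567·4.922·(+0.72176) / (0.1631·(-0.75585)) = -1.6338 rad/s; magnitude 1.6338 rad/s.

1.63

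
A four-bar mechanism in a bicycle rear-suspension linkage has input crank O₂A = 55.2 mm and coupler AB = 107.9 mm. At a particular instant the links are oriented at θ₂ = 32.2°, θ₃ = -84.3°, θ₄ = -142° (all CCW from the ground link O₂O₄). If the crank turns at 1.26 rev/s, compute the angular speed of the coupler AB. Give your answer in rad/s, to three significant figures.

0.484

ω₂ = 7.917 rad/s (from 1.26 rev/s).
Differentiating the loop-closure r₂e^{iθ₂}+r₃e^{iθ₃}=r₁+r₄e^{iθ₄} gives r₂ω₂e^{iθ₂}+r₃ω₃e^{iθ₃}=r₄ω₄e^{iθ₄}.
Eliminating the other unknown: ω₃ = r₂ω₂ sin(θ₄−θ₂) / [r₃ sin(θ₃−θ₄)].
Numerator sine = -0.10106; denominator sine = +0.84526.
Result = 0.0552·7.917·(-0.10106) / (0.1079·(+0.84526)) = -0.48422 rad/s; magnitude 0.48422 rad/s.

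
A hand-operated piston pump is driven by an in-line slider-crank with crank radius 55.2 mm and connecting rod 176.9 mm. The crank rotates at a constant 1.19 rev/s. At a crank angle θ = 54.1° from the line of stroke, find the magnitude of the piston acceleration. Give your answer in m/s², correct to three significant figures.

ω = 2π·1.19 = 7.477 rad/s
x(θ) = r cosθ + √(L² − r² sin²θ); with ω constant, a = ω²·d²x/dθ².
d²x/dθ² = −r cosθ − r²(cos2θ)/√u − r⁴ sin²2θ/(4u^{3/2}),  u = L² − r² sin²θ = 0.0292942 m².
Substituting r = 0.0552 m, L = 0.1769 m, θ = 54.1°: d²x/dθ² = -0.027225 m.
a = ω²·d²x/dθ² = (7.477)²·(-0.027225) = -1.522 m/s²;  |a| = 1.522 m/s².

1.52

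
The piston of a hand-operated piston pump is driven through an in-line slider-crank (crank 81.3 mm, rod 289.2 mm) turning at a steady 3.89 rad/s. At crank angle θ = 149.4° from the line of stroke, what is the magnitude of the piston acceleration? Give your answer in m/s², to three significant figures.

0.885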